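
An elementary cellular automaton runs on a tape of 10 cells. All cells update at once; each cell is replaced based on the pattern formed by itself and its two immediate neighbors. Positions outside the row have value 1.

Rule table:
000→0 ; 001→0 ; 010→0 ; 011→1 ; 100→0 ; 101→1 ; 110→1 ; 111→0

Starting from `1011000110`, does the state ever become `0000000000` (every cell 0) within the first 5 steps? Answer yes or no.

yes

1111000111
0001000100
0000000000
all cells are 0 at step 3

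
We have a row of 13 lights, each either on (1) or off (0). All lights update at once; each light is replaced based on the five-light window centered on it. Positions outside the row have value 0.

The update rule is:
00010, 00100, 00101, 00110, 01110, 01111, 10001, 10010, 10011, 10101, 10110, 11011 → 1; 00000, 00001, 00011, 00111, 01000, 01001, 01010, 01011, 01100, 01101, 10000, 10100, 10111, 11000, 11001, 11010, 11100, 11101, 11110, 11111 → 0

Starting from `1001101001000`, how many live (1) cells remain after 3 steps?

step 1: 1011000011000
step 2: 1010000010000
step 3: 1000000110000
count of 1: 3

3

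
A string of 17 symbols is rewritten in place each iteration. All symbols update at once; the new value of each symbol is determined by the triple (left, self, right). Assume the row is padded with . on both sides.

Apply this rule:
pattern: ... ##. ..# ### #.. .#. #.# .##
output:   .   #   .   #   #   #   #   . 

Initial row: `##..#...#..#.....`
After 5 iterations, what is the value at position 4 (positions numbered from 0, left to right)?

.##.##..##.##....
..##.##..##.##...
...##.##..##.##..
....##.##..##.##.
.....##.##..##.##
position 4 holds .

.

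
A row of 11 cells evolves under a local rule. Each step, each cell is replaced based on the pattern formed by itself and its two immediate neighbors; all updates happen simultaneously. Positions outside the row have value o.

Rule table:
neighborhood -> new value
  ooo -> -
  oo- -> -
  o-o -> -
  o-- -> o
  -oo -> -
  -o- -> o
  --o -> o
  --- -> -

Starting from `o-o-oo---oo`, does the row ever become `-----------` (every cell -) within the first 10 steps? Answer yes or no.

--o---o-o--
oooo-oo-ooo
-----------
all cells are - at step 3

yes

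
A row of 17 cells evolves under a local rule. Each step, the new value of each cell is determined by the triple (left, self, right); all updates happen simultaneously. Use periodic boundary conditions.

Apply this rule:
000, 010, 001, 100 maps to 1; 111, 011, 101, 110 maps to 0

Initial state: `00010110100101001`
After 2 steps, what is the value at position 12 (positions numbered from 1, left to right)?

step 1: 11110000111101111
step 2: 00001111000000000
position 12 holds 0

0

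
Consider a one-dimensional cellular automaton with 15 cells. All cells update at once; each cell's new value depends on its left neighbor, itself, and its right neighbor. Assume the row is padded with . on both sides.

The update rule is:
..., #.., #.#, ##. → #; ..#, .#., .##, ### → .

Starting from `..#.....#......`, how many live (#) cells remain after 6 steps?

5

#..####..######
.#....##......#
..###..######..
#...##......###
.##..######...#
..##......###..
count of #: 5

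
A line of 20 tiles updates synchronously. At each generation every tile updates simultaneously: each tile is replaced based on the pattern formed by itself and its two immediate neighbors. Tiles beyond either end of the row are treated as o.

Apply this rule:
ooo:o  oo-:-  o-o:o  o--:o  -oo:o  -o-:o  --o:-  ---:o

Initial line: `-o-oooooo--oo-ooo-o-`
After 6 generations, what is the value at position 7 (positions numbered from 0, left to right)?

oooooooo-o-o-ooo-ooo
ooooooo-ooooooo-oooo
oooooo-ooooooo-ooooo
ooooo-ooooooo-oooooo
oooo-ooooooo-ooooooo
ooo-ooooooo-oooooooo
position 7 holds o

o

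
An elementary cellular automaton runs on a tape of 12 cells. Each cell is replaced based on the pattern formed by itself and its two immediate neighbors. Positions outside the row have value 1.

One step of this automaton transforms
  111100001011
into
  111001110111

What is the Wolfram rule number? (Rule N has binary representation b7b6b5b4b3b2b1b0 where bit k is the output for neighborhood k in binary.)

171

position 0: 111 → 1  (bit 7 = 1)
position 3: 110 → 0  (bit 6 = 0)
position 9: 101 → 1  (bit 5 = 1)
position 4: 100 → 0  (bit 4 = 0)
position 10: 011 → 1  (bit 3 = 1)
position 8: 010 → 0  (bit 2 = 0)
position 7: 001 → 1  (bit 1 = 1)
position 5: 000 → 1  (bit 0 = 1)
bits b7..b0 = 10101011 = 171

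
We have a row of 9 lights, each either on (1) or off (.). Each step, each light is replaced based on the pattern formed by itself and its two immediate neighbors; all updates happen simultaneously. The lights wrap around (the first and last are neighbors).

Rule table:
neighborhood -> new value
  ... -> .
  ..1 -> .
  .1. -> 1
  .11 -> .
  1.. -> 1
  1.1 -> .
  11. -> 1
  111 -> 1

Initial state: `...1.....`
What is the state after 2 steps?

....11...

...11....
....11...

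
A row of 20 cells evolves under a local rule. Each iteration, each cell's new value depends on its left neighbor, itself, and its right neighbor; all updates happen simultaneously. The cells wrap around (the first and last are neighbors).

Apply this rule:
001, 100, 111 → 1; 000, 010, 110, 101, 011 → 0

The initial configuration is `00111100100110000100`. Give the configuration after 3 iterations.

01000000001000001010

01011011011001001010
10000000000110110001
01000000001000001010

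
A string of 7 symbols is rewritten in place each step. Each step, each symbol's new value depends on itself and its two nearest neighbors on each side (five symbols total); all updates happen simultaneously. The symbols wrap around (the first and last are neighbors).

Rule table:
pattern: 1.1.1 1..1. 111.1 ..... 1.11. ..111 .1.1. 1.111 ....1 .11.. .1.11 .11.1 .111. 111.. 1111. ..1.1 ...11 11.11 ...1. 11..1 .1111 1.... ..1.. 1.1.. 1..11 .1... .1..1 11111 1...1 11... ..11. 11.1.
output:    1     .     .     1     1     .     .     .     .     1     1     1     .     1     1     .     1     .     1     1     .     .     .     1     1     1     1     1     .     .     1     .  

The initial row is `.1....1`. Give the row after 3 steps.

.11111.

.11..1.
1111..1
.11111.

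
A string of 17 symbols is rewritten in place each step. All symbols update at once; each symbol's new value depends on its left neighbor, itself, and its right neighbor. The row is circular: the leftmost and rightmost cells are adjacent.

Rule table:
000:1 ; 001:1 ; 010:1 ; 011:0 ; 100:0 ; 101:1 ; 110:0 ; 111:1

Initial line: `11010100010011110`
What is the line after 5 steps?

11011101010010011

step 1: 00111101110101101
step 2: 01011010101110011
step 3: 11100111110100100
step 4: 01001011101101101
step 5: 11011101010010011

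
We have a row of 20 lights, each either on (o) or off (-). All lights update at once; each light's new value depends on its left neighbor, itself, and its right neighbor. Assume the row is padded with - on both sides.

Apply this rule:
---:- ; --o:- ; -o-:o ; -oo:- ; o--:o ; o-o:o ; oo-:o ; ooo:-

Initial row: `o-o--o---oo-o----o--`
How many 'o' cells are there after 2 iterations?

oooo-oo---oooo---oo-
---oo-oo-----oo---oo
count of o: 8

8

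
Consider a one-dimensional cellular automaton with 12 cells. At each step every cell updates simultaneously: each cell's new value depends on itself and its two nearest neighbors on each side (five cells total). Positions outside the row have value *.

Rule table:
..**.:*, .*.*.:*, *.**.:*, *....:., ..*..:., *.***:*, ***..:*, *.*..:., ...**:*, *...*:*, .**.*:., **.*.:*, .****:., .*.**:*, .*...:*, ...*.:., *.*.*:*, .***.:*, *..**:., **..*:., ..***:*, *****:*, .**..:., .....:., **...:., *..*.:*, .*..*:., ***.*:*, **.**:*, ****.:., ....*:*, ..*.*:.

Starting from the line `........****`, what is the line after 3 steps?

......***.**
....*******.
..***.***.**

..***.***.**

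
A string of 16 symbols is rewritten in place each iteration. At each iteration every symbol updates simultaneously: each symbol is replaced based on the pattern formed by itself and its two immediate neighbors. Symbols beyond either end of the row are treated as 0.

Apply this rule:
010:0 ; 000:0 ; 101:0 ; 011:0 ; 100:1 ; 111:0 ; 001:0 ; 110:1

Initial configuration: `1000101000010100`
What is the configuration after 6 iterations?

iteration 1: 0100000100000010
iteration 2: 0010000010000001
iteration 3: 0001000001000000
iteration 4: 0000100000100000
iteration 5: 0000010000010000
iteration 6: 0000001000001000

0000001000001000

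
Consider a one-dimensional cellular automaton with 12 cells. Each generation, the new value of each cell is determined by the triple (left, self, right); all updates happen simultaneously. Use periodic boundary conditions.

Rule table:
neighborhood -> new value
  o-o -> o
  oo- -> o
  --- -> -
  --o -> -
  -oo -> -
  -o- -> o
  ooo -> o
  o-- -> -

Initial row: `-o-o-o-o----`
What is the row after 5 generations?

generation 1: -ooooooo----
generation 2: --oooooo----
generation 3: ---ooooo----
generation 4: ----oooo----
generation 5: -----ooo----

-----ooo----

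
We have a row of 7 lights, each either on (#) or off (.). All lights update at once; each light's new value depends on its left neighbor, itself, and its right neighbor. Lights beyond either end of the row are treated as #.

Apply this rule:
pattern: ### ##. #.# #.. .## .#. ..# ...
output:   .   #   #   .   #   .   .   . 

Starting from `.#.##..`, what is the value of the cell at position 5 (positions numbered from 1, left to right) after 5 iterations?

.

#.###..
###.#..
..##...
..##...  (fixed point — unchanged through iteration 5)
position 5 holds .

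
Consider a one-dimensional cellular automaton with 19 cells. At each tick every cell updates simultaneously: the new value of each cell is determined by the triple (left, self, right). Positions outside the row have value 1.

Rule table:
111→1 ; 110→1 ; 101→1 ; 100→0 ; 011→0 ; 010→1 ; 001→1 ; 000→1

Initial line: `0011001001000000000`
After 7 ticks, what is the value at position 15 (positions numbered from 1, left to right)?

1

0101011011011111111
1111101101101111111
1111110110110111111
1111111011011011111
1111111101101101111
1111111110110110111
1111111111011011011
position 15 holds 1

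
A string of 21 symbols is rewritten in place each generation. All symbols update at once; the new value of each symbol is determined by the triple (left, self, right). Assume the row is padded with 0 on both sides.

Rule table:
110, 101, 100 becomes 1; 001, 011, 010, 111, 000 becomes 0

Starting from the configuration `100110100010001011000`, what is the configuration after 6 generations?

000000100110100010001

generation 1: 010011010001000101100
generation 2: 001001101000100010110
generation 3: 000100110100010001011
generation 4: 000010011010001000101
generation 5: 000001001101000100010
generation 6: 000000100110100010001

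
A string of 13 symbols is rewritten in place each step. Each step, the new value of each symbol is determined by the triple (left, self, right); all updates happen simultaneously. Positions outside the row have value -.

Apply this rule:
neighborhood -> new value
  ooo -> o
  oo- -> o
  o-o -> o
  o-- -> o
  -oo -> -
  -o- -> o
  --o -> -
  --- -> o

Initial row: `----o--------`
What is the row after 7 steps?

ooo-ooooooooo
-ooo-oooooooo
--ooo-ooooooo
o--ooo-oooooo
oo--ooo-ooooo
-oo--ooo-oooo
--oo--ooo-ooo

--oo--ooo-ooo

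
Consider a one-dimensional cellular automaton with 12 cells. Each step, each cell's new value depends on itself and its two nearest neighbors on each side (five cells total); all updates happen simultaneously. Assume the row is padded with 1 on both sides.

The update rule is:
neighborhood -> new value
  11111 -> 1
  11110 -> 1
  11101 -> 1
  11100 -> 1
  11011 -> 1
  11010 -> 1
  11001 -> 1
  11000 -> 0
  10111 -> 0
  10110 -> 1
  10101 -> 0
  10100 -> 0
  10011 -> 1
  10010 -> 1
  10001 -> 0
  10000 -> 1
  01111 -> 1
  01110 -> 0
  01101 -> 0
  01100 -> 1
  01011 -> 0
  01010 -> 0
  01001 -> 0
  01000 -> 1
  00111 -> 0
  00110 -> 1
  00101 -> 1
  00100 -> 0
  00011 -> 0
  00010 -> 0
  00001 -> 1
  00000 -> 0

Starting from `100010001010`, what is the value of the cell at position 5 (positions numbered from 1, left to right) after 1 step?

0

step 1: 100001001000
position 5 holds 0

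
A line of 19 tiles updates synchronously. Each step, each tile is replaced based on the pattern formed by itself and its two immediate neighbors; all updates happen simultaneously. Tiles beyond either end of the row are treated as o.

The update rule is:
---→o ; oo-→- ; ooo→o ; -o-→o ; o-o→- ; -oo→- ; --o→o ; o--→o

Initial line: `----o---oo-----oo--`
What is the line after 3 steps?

oooooo------o------

oooooooo--ooooo--oo
ooooooo-oo-ooo-oo-o
oooooo------o------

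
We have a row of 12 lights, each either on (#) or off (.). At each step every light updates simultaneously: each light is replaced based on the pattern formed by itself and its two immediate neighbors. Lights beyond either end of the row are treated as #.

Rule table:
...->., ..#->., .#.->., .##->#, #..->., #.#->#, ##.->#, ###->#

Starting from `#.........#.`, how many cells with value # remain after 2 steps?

2

step 1: #..........#
step 2: #..........#
count of #: 2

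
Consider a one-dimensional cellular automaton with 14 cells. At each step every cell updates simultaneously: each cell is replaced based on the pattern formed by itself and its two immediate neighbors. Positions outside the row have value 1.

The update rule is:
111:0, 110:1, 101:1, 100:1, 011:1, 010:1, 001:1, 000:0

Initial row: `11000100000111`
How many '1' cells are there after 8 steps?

01101110001100
11111011011111
00001111110000
10011000011001
11111100111111
00000111100000
10001100110001
11011111111011
count of 1: 12

12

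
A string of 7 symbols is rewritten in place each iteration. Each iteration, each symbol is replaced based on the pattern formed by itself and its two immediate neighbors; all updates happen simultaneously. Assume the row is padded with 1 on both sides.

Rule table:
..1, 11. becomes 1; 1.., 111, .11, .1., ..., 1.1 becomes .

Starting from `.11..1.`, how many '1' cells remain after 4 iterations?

..1.1..
.1....1
.....1.
....1..
count of 1: 1

1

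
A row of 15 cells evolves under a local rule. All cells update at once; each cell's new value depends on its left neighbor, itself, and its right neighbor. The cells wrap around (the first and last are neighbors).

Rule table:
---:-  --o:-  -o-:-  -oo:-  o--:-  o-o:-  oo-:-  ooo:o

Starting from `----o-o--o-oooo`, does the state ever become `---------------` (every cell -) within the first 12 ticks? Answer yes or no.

------------oo-
---------------
all cells are - at tick 2

yes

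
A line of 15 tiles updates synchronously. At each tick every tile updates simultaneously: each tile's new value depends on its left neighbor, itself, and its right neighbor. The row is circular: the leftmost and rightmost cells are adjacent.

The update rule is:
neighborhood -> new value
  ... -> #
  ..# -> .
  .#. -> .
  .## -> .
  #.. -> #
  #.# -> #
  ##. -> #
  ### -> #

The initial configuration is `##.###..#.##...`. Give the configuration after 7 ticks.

#.###..##.###..

tick 1: .##.###..#.###.
tick 2: ..##.###..#.###
tick 3: #..##.###..#.##
tick 4: ##..##.###..#.#
tick 5: ###..##.###..#.
tick 6: .###..##.###..#
tick 7: #.###..##.###..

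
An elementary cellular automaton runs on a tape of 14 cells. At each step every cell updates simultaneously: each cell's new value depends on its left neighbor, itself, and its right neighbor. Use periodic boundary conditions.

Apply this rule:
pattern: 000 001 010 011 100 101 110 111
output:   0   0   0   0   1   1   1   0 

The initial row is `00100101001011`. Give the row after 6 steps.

00101100100101

10010010100101
11001001010010
01100100101001
10110010010100
01011001001010
00101100100101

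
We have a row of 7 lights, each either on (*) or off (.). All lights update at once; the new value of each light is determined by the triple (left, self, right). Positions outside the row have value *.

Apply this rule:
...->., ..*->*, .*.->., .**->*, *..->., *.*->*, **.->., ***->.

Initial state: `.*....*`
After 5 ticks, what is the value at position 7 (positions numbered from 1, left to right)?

tick 1: *....**
tick 2: ....**.
tick 3: ...**.*
tick 4: ..**.**
tick 5: .**.**.
position 7 holds .

.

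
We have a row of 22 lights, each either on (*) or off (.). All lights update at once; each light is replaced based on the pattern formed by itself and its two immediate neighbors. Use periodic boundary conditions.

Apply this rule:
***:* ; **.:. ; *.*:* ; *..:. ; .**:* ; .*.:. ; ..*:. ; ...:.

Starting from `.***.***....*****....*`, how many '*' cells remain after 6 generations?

***.***.....****......
**.***......***.......
*.***.......**........
.***........*.........
.**...................
.*....................
count of *: 1

1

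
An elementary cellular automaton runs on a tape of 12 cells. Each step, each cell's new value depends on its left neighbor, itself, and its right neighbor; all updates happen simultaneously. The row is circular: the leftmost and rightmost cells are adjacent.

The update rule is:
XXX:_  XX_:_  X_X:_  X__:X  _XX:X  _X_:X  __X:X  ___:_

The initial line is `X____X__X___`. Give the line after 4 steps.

___XXXX__XX_

XX__XXXXXX_X
__XXX______X
XXX__X____XX
___XXXX__XX_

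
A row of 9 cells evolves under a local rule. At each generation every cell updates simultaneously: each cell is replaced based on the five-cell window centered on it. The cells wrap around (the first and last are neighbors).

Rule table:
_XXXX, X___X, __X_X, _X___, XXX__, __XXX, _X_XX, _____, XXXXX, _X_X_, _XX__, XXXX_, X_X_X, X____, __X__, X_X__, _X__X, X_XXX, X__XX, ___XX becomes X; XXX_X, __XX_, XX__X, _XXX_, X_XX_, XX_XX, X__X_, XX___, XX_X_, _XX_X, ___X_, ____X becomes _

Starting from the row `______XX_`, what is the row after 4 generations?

generation 1: XXXX_X_X_
generation 2: XXX__XXXX
generation 3: XXX_XXXXX
generation 4: XX__XXXXX

XX__XXXXX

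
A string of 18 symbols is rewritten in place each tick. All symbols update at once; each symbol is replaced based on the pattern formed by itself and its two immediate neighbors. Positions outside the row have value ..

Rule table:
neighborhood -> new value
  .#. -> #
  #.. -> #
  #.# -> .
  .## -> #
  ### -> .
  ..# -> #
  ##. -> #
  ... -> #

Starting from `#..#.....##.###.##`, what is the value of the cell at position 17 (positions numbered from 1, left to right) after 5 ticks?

###########.#.#.##
#.........#.#.#.##
###########.#.#.##  (repeats tick 1; period 2)
tick 5: ###########.#.#.##
position 17 holds #

#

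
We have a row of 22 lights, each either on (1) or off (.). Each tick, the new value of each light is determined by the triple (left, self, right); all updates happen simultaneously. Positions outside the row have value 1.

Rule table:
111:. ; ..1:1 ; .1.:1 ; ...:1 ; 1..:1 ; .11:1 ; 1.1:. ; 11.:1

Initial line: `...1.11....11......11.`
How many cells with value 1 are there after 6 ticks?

1111.1111111111111111.
...1.1..............1.
1111.1111111111111111.  (repeats tick 1; period 2)
tick 6: ...1.1..............1.
count of 1: 3

3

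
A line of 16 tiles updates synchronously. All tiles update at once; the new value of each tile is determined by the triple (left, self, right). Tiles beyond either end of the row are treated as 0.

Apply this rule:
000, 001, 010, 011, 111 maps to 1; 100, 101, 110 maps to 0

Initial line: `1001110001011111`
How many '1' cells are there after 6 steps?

8

1011100111011110
1011001110011100
1010011100111001
1010111001110011
1010110011100110
1010100111001100
count of 1: 8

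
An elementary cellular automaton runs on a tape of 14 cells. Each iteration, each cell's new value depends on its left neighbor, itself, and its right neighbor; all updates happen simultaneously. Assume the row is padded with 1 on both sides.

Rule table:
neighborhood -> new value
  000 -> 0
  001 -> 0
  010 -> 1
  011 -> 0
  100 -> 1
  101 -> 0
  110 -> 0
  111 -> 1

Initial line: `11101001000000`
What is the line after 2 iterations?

iteration 1: 11001101100000
iteration 2: 10100000010000

10100000010000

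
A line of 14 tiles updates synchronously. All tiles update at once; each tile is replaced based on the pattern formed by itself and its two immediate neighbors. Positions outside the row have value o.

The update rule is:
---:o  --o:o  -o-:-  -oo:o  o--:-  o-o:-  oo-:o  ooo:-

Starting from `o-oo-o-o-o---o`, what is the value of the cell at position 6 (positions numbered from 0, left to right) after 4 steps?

o-oo-------ooo
o-oo-ooooooo--
o-oo-o-----o-o
o-oo---oooo--o
position 6 holds -

-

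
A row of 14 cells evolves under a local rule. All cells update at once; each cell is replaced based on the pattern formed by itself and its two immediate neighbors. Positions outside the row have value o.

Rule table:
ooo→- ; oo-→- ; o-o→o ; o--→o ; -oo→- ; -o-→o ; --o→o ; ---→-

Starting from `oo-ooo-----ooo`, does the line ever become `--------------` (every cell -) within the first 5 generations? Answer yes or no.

--o---o---o---
oooo-ooo-ooo-o
----o---o---o-
o--ooo-ooo-ooo
-oo---o---o---
generation 5 is -oo---o---o---, still not uniform -

no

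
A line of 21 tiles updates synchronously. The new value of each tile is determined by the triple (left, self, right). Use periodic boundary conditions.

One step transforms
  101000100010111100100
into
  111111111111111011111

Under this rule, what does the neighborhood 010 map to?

1

At position 0 the neighborhood is 010; the next row has 1 there.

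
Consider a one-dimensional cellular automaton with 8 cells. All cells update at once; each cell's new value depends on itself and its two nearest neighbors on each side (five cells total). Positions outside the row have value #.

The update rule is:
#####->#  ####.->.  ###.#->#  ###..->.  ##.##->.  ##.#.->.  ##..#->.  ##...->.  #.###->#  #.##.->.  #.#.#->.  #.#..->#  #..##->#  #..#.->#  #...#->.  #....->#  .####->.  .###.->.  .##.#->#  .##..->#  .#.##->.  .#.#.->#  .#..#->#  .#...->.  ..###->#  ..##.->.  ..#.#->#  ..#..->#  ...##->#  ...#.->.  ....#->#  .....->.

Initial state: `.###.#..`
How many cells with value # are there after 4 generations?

.#.#.###
..#..#.#
.#####.#
.#.#.#.#
count of #: 4

4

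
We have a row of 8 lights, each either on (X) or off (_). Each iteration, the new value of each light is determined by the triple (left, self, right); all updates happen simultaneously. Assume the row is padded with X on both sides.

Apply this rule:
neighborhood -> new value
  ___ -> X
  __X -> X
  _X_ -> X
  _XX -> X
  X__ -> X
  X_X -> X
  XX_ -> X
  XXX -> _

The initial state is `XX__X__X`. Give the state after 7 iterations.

_XXXXXXX

_XXXXXXX
XX______
_XXXXXXX  (repeats iteration 1; period 2)
iteration 7: _XXXXXXX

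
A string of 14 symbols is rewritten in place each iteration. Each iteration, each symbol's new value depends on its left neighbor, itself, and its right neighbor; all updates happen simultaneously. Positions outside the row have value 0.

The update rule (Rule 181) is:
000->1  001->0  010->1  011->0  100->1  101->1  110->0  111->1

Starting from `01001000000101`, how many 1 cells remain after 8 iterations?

01101111110111
00010111101010
11011011011111
00100100101110
10110110110101
11001001001111
00101101100110
10110010010001
count of 1: 6

6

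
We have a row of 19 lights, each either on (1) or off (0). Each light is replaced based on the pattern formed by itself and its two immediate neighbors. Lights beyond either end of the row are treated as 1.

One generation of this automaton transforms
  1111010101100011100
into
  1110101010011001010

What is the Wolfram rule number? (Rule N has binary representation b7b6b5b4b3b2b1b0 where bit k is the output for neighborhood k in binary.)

position 0: 111 → 1  (bit 7 = 1)
position 3: 110 → 0  (bit 6 = 0)
position 4: 101 → 1  (bit 5 = 1)
position 11: 100 → 1  (bit 4 = 1)
position 9: 011 → 0  (bit 3 = 0)
position 5: 010 → 0  (bit 2 = 0)
position 13: 001 → 0  (bit 1 = 0)
position 12: 000 → 1  (bit 0 = 1)
bits b7..b0 = 10110001 = 177

177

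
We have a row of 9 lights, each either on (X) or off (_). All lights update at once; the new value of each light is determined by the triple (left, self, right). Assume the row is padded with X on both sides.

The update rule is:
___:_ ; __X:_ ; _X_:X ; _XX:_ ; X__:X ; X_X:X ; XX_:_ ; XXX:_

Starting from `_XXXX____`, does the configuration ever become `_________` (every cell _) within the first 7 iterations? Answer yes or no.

X____X___
_X___XX__
XXX____X_
___X___XX
X__XX____
_X___X___
XXX__XX__
iteration 7 is XXX__XX__, still not uniform _

no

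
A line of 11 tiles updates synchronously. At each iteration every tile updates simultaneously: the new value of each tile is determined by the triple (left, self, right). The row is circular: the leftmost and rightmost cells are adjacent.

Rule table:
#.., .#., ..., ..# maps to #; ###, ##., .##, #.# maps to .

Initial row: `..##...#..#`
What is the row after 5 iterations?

iteration 1: ##..#######
iteration 2: ..##.......
iteration 3: ##..#######  (repeats iteration 1; period 2)
iteration 5: ##..#######

##..#######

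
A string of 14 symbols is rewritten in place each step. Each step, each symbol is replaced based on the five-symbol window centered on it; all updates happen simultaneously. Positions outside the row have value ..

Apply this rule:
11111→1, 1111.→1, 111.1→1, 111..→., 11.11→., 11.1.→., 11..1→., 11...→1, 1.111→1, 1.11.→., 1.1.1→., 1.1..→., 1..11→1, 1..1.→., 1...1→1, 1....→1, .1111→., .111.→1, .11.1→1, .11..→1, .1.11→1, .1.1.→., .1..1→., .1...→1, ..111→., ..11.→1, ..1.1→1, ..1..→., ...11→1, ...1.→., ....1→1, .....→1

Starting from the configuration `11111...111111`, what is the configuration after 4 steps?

1111......1111

..11.111..111.
1111.11..1.1.1
..11..1..1....
1111......1111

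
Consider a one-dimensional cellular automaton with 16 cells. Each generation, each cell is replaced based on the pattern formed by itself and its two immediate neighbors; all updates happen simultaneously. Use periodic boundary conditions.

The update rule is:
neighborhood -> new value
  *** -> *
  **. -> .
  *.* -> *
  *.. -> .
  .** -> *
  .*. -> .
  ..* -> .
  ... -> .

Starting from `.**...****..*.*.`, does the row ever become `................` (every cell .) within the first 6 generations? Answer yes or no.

.*....***....*..
......**........
......*.........
................
all cells are . at generation 4

yes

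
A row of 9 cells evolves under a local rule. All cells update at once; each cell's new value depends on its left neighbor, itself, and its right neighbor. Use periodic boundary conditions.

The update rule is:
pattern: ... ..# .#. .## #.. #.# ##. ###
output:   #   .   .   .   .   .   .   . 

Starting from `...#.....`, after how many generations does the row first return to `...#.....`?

2

generation 1: ##...####
generation 2: ...#.....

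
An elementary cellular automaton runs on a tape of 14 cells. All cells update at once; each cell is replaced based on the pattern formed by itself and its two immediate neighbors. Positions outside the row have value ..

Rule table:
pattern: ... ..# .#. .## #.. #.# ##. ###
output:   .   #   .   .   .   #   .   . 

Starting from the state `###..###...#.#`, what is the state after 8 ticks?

tick 1: ....#.....#.#.
tick 2: ...#.....#.#..
tick 3: ..#.....#.#...
tick 4: .#.....#.#....
tick 5: #.....#.#.....
tick 6: .....#.#......
tick 7: ....#.#.......
tick 8: ...#.#........

...#.#........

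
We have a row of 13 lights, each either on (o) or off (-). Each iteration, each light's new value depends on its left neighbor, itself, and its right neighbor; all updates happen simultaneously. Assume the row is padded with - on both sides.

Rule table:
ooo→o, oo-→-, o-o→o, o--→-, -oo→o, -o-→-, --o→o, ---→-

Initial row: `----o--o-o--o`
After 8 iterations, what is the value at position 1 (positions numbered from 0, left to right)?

---o--o-o--o-
--o--o-o--o--
-o--o-o--o---
o--o-o--o----
--o-o--o-----
-o-o--o------
o-o--o-------
-o--o--------
position 1 holds o

o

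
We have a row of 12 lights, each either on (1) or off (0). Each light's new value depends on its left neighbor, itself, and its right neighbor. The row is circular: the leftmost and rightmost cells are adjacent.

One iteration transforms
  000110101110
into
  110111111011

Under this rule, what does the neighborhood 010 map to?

At position 6 the neighborhood is 010; the next row has 1 there.

1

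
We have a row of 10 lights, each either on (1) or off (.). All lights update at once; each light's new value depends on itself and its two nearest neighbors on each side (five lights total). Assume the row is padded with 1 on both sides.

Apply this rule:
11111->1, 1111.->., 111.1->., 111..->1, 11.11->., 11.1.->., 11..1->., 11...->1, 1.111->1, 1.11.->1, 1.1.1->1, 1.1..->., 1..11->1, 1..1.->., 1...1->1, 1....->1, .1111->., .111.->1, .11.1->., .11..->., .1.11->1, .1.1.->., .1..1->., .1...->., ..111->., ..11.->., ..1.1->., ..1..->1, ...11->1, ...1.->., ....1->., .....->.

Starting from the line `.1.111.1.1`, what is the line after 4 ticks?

tick 1: .1111..111
tick 2: .1..1.1..1
tick 3: ........1.
tick 4: 11.......1

11.......1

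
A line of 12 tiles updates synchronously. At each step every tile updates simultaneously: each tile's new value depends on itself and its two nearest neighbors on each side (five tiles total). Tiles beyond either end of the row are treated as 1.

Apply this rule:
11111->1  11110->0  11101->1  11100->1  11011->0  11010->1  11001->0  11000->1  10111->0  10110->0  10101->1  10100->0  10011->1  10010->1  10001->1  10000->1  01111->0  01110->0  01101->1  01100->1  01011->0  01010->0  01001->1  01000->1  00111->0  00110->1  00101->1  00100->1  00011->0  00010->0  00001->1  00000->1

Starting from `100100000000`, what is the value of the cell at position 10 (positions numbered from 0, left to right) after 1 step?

101111111110
position 10 holds 1

1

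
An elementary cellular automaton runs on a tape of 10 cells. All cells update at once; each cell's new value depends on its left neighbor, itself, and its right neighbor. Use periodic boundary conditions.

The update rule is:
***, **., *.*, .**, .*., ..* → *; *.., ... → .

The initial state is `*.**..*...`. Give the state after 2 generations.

*******.**

generation 1: ****.**..*
generation 2: *******.**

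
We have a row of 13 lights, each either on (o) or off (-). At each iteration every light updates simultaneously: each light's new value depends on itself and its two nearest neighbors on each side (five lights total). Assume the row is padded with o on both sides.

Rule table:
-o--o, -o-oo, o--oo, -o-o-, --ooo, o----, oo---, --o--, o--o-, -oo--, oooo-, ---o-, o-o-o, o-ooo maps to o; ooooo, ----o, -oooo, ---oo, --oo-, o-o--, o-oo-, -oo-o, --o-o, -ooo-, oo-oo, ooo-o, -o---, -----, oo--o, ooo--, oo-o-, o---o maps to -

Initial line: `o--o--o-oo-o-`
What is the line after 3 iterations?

--oooo-o---oo
-oo-o------o-
------o---o-o

------o---o-o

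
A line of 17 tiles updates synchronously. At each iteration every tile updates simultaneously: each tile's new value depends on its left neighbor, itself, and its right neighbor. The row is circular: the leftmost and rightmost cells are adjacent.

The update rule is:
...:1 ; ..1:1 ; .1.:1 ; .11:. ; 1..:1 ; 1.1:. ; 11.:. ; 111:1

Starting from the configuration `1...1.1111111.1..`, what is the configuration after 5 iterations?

....11111111111..

11111..11111..111
1111.11.111.11.11
111......1......1
11.1111111111111.
....11111111111..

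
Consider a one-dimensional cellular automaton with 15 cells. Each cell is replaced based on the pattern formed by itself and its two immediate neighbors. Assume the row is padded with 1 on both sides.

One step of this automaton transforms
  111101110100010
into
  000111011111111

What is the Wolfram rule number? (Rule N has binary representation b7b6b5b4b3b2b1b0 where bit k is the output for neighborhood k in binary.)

127

position 0: 111 → 0  (bit 7 = 0)
position 3: 110 → 1  (bit 6 = 1)
position 4: 101 → 1  (bit 5 = 1)
position 10: 100 → 1  (bit 4 = 1)
position 5: 011 → 1  (bit 3 = 1)
position 9: 010 → 1  (bit 2 = 1)
position 12: 001 → 1  (bit 1 = 1)
position 11: 000 → 1  (bit 0 = 1)
bits b7..b0 = 01111111 = 127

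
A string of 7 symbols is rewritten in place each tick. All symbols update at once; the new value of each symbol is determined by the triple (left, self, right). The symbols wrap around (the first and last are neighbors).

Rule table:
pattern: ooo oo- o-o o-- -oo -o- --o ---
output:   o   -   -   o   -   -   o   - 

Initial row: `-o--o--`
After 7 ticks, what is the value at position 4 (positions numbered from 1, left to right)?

-

tick 1: o-oo-o-
tick 2: -------
tick 3: -------  (fixed point — unchanged through tick 7)
position 4 holds -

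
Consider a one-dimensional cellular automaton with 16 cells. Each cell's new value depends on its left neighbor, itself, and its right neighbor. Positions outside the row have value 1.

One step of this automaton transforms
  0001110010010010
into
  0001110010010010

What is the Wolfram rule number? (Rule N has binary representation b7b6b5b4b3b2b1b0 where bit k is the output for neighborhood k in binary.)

204

position 4: 111 → 1  (bit 7 = 1)
position 5: 110 → 1  (bit 6 = 1)
position 15: 101 → 0  (bit 5 = 0)
position 0: 100 → 0  (bit 4 = 0)
position 3: 011 → 1  (bit 3 = 1)
position 8: 010 → 1  (bit 2 = 1)
position 2: 001 → 0  (bit 1 = 0)
position 1: 000 → 0  (bit 0 = 0)
bits b7..b0 = 11001100 = 204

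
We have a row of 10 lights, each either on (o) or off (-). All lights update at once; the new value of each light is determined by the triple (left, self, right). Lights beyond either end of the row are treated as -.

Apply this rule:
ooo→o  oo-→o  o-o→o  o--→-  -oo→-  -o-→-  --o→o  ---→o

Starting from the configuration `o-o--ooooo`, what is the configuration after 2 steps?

o--o-o-ooo

-o--o-oooo
o--o-o-ooo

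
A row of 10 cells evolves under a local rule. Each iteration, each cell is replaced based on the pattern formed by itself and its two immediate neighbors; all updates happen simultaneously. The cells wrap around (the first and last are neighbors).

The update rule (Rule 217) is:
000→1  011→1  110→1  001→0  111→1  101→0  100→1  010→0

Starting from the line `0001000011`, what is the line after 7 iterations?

iteration 1: 1100111011
iteration 2: 1110111011
iteration 3: 1110111011  (fixed point — unchanged through iteration 7)

1110111011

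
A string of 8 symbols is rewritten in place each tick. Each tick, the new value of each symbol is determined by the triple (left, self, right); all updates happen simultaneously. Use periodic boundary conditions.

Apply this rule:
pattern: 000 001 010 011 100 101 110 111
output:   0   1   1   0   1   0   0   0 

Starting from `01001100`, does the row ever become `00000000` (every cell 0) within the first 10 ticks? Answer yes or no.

11110010
00001110
00010001
10111011
00000000
all cells are 0 at tick 5

yes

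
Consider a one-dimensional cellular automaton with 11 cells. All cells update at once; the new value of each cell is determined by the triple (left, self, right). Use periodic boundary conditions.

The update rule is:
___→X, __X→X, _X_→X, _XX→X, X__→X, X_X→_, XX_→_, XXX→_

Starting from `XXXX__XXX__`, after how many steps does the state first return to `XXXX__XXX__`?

22

X___XXX__XX
_XXXX__XXX_
XX___XXX__X
__XXXX__XXX
XXX___XXX__
X__XXXX__XX
_XXX___XXX_
XX__XXXX__X
__XXX___XXX
XXX__XXXX__
X__XXX___XX
_XXX__XXXX_
XX__XXX___X
__XXX__XXXX
XXX__XXX___
X__XXX__XXX
_XXX__XXX__
XX__XXX__XX
__XXX__XXX_
XXX__XXX__X
___XXX__XXX
XXXX__XXX__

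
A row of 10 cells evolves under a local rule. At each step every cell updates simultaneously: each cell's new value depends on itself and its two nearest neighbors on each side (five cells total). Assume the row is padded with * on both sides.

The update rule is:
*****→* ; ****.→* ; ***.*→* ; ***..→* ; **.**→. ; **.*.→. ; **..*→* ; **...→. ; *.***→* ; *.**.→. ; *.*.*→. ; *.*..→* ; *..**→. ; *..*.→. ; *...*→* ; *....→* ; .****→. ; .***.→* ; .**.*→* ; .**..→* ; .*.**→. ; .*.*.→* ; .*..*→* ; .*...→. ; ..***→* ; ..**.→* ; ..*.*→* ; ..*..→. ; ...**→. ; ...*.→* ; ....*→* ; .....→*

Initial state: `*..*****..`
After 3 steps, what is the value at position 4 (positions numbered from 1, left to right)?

*

**.*.****.
**...*.**.
**.***..*.
position 4 holds *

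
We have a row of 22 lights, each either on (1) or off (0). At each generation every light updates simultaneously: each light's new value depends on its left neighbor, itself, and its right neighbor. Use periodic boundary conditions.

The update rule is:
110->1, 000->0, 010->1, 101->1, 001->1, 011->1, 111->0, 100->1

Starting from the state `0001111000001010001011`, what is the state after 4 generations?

1011001100011111011111
1111111110110001110000
1000000011111011011001
1100000110001111111111

1100000110001111111111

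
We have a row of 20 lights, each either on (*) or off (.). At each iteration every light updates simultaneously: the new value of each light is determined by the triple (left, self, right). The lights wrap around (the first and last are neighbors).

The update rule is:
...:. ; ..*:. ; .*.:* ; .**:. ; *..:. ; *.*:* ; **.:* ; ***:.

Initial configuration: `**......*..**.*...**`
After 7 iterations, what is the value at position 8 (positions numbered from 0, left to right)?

.*......*...***.....
.*......*.....*.....
.*......*.....*.....  (fixed point — unchanged through iteration 7)
position 8 holds *

*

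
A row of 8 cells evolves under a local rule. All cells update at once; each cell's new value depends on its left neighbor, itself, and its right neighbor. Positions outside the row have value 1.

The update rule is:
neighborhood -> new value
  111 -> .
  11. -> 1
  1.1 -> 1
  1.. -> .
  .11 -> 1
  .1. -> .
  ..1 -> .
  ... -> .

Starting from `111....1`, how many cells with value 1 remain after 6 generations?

1

generation 1: ..1....1
generation 2: .......1
generation 3: .......1  (fixed point — unchanged through generation 6)
count of 1: 1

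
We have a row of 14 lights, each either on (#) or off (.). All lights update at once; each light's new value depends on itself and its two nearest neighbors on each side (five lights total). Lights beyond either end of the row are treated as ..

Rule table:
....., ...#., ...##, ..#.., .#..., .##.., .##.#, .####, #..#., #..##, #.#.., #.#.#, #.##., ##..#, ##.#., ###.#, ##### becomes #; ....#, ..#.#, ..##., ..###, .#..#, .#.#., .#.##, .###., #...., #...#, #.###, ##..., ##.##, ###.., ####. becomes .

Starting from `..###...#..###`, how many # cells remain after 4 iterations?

5

iteration 1: .#.....##.#...
iteration 2: ###.#.#.####.#
iteration 3: ..###.#..#.###
iteration 4: .#..###.#.....
count of #: 5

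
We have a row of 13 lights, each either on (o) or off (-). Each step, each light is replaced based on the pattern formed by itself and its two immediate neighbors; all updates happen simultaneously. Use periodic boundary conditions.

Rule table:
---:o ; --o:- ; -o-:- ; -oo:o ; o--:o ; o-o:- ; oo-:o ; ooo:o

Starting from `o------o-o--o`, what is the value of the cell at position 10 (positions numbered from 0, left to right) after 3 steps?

step 1: oooooo----o-o
step 2: ooooooooo---o
step 3: ooooooooooo-o
position 10 holds o

o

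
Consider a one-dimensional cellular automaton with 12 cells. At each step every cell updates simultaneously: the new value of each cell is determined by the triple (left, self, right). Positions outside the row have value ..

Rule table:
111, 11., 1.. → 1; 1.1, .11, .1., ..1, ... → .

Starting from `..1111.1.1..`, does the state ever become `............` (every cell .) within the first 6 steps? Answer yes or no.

no

step 1: ...111....1.
step 2: ....111....1
step 3: .....111....
step 4: ......111...
step 5: .......111..
step 6: ........111.
step 6 is ........111., still not uniform .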